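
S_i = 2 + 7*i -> [2, 9, 16, 23, 30]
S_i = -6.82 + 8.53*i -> [-6.82, 1.71, 10.24, 18.77, 27.3]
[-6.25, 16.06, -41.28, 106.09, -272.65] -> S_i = -6.25*(-2.57)^i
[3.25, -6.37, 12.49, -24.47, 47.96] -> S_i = 3.25*(-1.96)^i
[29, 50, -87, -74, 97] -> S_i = Random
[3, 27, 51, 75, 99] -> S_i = 3 + 24*i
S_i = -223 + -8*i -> [-223, -231, -239, -247, -255]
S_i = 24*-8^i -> [24, -192, 1536, -12288, 98304]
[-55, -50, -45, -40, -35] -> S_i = -55 + 5*i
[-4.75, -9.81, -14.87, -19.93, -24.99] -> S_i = -4.75 + -5.06*i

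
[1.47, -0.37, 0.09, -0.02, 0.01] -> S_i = 1.47*(-0.25)^i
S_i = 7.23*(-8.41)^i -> [7.23, -60.8, 511.36, -4300.57, 36167.82]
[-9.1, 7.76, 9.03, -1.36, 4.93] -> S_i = Random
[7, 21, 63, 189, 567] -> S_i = 7*3^i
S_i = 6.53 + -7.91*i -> [6.53, -1.38, -9.29, -17.2, -25.11]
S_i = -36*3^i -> [-36, -108, -324, -972, -2916]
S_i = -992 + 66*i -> [-992, -926, -860, -794, -728]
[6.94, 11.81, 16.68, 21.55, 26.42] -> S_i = 6.94 + 4.87*i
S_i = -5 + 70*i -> [-5, 65, 135, 205, 275]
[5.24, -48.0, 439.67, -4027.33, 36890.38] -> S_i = 5.24*(-9.16)^i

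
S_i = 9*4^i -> [9, 36, 144, 576, 2304]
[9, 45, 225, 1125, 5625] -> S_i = 9*5^i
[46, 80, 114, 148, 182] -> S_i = 46 + 34*i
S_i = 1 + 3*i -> [1, 4, 7, 10, 13]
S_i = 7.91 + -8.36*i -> [7.91, -0.45, -8.81, -17.17, -25.53]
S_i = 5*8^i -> [5, 40, 320, 2560, 20480]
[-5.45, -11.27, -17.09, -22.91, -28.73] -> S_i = -5.45 + -5.82*i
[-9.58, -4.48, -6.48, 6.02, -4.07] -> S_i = Random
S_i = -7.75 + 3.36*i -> [-7.75, -4.39, -1.03, 2.33, 5.69]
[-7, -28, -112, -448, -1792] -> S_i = -7*4^i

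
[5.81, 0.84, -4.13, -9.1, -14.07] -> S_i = 5.81 + -4.97*i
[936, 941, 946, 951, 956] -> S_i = 936 + 5*i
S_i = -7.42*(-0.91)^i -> [-7.42, 6.75, -6.14, 5.59, -5.09]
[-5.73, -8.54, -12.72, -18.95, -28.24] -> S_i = -5.73*1.49^i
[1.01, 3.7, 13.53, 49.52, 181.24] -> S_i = 1.01*3.66^i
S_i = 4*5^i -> [4, 20, 100, 500, 2500]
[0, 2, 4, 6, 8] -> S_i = 0 + 2*i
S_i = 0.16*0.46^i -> [0.16, 0.07, 0.03, 0.02, 0.01]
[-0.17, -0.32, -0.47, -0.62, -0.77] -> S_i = -0.17 + -0.15*i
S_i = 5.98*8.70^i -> [5.98, 52.03, 452.63, 3937.85, 34259.28]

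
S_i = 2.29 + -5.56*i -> [2.29, -3.27, -8.83, -14.39, -19.95]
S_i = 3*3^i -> [3, 9, 27, 81, 243]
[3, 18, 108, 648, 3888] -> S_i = 3*6^i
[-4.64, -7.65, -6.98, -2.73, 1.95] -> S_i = Random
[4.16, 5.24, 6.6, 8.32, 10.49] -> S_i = 4.16*1.26^i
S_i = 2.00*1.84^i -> [2.0, 3.68, 6.77, 12.46, 22.92]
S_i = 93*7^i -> [93, 651, 4557, 31899, 223293]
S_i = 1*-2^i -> [1, -2, 4, -8, 16]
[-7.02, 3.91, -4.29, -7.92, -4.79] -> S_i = Random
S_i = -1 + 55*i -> [-1, 54, 109, 164, 219]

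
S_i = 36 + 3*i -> [36, 39, 42, 45, 48]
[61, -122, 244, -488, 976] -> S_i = 61*-2^i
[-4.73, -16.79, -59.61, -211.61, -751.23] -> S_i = -4.73*3.55^i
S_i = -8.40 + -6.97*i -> [-8.4, -15.37, -22.34, -29.31, -36.28]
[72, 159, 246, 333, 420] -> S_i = 72 + 87*i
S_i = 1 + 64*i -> [1, 65, 129, 193, 257]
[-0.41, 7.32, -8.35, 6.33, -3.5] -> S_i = Random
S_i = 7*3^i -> [7, 21, 63, 189, 567]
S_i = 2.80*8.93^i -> [2.8, 25.0, 223.29, 1993.94, 17805.9]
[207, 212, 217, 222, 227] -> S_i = 207 + 5*i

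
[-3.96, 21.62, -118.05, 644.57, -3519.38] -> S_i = -3.96*(-5.46)^i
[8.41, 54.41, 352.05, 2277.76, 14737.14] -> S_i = 8.41*6.47^i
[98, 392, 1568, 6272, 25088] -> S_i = 98*4^i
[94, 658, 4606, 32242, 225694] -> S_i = 94*7^i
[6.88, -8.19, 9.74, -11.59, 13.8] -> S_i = 6.88*(-1.19)^i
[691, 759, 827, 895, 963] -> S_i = 691 + 68*i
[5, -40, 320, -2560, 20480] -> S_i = 5*-8^i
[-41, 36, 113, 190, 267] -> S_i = -41 + 77*i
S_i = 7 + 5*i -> [7, 12, 17, 22, 27]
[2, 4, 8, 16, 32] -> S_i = 2*2^i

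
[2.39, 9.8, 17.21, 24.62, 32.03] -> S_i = 2.39 + 7.41*i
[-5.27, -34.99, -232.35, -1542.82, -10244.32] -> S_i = -5.27*6.64^i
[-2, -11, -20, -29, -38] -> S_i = -2 + -9*i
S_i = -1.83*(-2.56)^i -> [-1.83, 4.68, -11.99, 30.7, -78.6]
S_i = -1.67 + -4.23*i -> [-1.67, -5.9, -10.13, -14.36, -18.59]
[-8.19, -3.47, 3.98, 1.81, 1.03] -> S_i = Random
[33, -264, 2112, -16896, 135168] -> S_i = 33*-8^i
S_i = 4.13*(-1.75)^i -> [4.13, -7.23, 12.65, -22.13, 38.73]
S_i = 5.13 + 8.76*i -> [5.13, 13.89, 22.65, 31.41, 40.17]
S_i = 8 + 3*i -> [8, 11, 14, 17, 20]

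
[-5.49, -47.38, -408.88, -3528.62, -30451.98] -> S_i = -5.49*8.63^i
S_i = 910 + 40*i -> [910, 950, 990, 1030, 1070]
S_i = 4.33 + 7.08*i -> [4.33, 11.41, 18.49, 25.57, 32.65]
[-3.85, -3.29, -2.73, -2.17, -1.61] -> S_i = -3.85 + 0.56*i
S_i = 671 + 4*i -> [671, 675, 679, 683, 687]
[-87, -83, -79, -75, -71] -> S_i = -87 + 4*i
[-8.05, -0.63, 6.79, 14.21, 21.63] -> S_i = -8.05 + 7.42*i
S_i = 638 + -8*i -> [638, 630, 622, 614, 606]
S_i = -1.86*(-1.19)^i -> [-1.86, 2.21, -2.63, 3.13, -3.73]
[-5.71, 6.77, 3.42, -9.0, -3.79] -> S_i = Random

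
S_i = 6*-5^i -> [6, -30, 150, -750, 3750]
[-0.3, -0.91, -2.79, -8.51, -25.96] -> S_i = -0.30*3.05^i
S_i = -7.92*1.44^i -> [-7.92, -11.4, -16.42, -23.65, -34.05]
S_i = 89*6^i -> [89, 534, 3204, 19224, 115344]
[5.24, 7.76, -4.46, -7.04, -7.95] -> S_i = Random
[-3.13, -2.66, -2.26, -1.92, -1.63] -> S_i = -3.13*0.85^i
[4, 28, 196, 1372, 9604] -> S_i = 4*7^i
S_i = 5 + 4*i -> [5, 9, 13, 17, 21]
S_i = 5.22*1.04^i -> [5.22, 5.43, 5.65, 5.87, 6.11]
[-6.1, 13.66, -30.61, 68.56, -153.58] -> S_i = -6.10*(-2.24)^i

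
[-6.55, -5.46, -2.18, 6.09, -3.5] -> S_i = Random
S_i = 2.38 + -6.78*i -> [2.38, -4.4, -11.18, -17.96, -24.74]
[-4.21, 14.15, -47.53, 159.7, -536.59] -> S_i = -4.21*(-3.36)^i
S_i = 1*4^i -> [1, 4, 16, 64, 256]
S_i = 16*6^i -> [16, 96, 576, 3456, 20736]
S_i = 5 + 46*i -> [5, 51, 97, 143, 189]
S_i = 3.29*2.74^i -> [3.29, 9.01, 24.7, 67.68, 185.44]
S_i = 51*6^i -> [51, 306, 1836, 11016, 66096]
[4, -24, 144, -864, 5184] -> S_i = 4*-6^i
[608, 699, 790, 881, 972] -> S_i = 608 + 91*i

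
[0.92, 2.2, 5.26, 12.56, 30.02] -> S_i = 0.92*2.39^i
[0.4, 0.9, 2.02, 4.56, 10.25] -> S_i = 0.40*2.25^i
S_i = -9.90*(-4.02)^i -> [-9.9, 39.8, -159.99, 643.15, -2585.47]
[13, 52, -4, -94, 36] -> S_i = Random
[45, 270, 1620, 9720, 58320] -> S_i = 45*6^i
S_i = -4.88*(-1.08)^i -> [-4.88, 5.27, -5.69, 6.15, -6.64]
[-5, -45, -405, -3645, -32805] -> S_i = -5*9^i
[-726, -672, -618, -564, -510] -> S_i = -726 + 54*i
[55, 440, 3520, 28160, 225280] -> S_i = 55*8^i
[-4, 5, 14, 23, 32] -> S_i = -4 + 9*i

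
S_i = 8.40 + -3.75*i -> [8.4, 4.65, 0.9, -2.85, -6.6]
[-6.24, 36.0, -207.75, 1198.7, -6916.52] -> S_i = -6.24*(-5.77)^i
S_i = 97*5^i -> [97, 485, 2425, 12125, 60625]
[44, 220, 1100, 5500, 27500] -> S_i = 44*5^i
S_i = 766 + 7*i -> [766, 773, 780, 787, 794]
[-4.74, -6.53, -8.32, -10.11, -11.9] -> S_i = -4.74 + -1.79*i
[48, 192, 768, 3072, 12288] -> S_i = 48*4^i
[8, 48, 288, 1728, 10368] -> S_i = 8*6^i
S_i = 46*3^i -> [46, 138, 414, 1242, 3726]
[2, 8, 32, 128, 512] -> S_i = 2*4^i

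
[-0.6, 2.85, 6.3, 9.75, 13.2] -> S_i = -0.60 + 3.45*i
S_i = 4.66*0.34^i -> [4.66, 1.58, 0.54, 0.18, 0.06]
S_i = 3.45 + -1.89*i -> [3.45, 1.56, -0.33, -2.22, -4.11]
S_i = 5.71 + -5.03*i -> [5.71, 0.68, -4.35, -9.38, -14.41]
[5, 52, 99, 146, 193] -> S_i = 5 + 47*i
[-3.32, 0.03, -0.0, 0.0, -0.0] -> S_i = -3.32*(-0.01)^i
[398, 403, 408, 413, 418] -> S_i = 398 + 5*i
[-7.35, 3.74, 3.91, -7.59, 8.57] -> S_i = Random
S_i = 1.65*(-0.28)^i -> [1.65, -0.46, 0.13, -0.04, 0.01]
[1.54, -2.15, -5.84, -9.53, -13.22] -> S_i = 1.54 + -3.69*i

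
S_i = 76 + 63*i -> [76, 139, 202, 265, 328]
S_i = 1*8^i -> [1, 8, 64, 512, 4096]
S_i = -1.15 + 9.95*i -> [-1.15, 8.8, 18.75, 28.7, 38.65]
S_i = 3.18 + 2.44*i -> [3.18, 5.62, 8.06, 10.5, 12.94]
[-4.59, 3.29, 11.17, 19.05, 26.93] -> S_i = -4.59 + 7.88*i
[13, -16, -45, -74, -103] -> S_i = 13 + -29*i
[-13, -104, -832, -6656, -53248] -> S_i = -13*8^i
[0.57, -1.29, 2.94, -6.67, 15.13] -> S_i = 0.57*(-2.27)^i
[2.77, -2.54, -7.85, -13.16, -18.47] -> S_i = 2.77 + -5.31*i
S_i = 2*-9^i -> [2, -18, 162, -1458, 13122]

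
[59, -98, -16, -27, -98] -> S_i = Random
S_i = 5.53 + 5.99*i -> [5.53, 11.52, 17.51, 23.5, 29.49]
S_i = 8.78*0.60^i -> [8.78, 5.27, 3.16, 1.9, 1.14]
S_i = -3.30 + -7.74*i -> [-3.3, -11.04, -18.78, -26.52, -34.26]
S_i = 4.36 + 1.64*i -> [4.36, 6.0, 7.64, 9.28, 10.92]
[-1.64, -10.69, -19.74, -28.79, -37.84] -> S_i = -1.64 + -9.05*i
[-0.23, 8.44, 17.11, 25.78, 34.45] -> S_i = -0.23 + 8.67*i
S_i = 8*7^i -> [8, 56, 392, 2744, 19208]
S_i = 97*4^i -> [97, 388, 1552, 6208, 24832]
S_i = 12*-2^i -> [12, -24, 48, -96, 192]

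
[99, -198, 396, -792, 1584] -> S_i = 99*-2^i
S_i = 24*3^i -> [24, 72, 216, 648, 1944]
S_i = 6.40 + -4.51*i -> [6.4, 1.89, -2.62, -7.13, -11.64]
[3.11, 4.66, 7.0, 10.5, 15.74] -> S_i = 3.11*1.50^i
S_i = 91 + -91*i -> [91, 0, -91, -182, -273]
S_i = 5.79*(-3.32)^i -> [5.79, -19.22, 63.82, -211.88, 703.45]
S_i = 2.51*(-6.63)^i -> [2.51, -16.64, 110.33, -731.5, 4849.84]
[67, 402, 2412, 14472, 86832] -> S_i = 67*6^i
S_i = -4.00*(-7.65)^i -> [-4.0, 30.6, -234.09, 1790.79, -13699.53]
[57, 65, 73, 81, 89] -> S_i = 57 + 8*i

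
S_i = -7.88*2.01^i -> [-7.88, -15.84, -31.84, -63.99, -128.62]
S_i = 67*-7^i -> [67, -469, 3283, -22981, 160867]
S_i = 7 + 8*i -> [7, 15, 23, 31, 39]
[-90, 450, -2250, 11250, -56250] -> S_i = -90*-5^i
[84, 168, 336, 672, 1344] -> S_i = 84*2^i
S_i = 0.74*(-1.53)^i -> [0.74, -1.13, 1.73, -2.65, 4.06]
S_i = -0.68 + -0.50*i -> [-0.68, -1.18, -1.68, -2.18, -2.68]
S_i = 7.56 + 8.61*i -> [7.56, 16.17, 24.78, 33.39, 42.0]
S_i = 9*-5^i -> [9, -45, 225, -1125, 5625]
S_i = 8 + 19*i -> [8, 27, 46, 65, 84]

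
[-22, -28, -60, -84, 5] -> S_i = Random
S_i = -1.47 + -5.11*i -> [-1.47, -6.58, -11.69, -16.8, -21.91]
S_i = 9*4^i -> [9, 36, 144, 576, 2304]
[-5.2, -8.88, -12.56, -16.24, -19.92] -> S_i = -5.20 + -3.68*i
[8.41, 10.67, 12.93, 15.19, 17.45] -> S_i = 8.41 + 2.26*i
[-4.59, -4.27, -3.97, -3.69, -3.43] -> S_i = -4.59*0.93^i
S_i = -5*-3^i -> [-5, 15, -45, 135, -405]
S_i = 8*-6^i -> [8, -48, 288, -1728, 10368]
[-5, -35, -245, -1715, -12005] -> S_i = -5*7^i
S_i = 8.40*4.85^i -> [8.4, 40.74, 197.59, 958.31, 4647.79]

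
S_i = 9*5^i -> [9, 45, 225, 1125, 5625]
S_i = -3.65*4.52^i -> [-3.65, -16.5, -74.57, -337.06, -1523.51]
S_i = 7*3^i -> [7, 21, 63, 189, 567]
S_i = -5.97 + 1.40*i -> [-5.97, -4.57, -3.17, -1.77, -0.37]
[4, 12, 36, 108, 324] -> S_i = 4*3^i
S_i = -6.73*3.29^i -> [-6.73, -22.14, -72.85, -239.66, -788.49]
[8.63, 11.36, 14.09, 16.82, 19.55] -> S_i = 8.63 + 2.73*i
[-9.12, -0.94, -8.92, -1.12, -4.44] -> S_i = Random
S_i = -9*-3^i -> [-9, 27, -81, 243, -729]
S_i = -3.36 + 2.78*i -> [-3.36, -0.58, 2.2, 4.98, 7.76]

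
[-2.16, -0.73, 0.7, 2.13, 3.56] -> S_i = -2.16 + 1.43*i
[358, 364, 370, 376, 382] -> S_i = 358 + 6*i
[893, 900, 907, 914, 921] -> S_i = 893 + 7*i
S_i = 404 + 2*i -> [404, 406, 408, 410, 412]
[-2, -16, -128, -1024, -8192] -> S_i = -2*8^i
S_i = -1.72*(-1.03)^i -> [-1.72, 1.77, -1.82, 1.88, -1.94]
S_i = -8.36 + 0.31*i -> [-8.36, -8.05, -7.74, -7.43, -7.12]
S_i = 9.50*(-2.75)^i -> [9.5, -26.12, 71.84, -197.57, 543.32]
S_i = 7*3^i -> [7, 21, 63, 189, 567]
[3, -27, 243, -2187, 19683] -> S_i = 3*-9^i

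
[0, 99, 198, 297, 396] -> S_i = 0 + 99*i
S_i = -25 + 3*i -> [-25, -22, -19, -16, -13]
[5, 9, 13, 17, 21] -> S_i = 5 + 4*i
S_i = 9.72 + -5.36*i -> [9.72, 4.36, -1.0, -6.36, -11.72]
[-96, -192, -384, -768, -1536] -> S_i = -96*2^i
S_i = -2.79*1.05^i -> [-2.79, -2.93, -3.08, -3.23, -3.39]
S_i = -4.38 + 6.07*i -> [-4.38, 1.69, 7.76, 13.83, 19.9]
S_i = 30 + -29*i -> [30, 1, -28, -57, -86]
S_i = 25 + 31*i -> [25, 56, 87, 118, 149]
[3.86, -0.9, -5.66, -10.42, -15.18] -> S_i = 3.86 + -4.76*i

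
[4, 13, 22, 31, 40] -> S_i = 4 + 9*i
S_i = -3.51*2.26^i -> [-3.51, -7.93, -17.93, -40.52, -91.57]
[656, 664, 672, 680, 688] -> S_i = 656 + 8*i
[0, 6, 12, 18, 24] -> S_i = 0 + 6*i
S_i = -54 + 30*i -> [-54, -24, 6, 36, 66]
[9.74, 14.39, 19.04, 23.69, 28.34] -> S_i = 9.74 + 4.65*i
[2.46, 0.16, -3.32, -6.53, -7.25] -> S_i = Random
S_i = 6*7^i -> [6, 42, 294, 2058, 14406]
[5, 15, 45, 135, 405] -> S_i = 5*3^i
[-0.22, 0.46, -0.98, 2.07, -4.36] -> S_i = -0.22*(-2.11)^i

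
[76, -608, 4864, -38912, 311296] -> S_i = 76*-8^i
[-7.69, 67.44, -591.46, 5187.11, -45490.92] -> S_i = -7.69*(-8.77)^i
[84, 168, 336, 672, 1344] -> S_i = 84*2^i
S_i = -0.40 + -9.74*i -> [-0.4, -10.14, -19.88, -29.62, -39.36]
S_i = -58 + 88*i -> [-58, 30, 118, 206, 294]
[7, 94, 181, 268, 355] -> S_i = 7 + 87*i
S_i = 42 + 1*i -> [42, 43, 44, 45, 46]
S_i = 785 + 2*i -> [785, 787, 789, 791, 793]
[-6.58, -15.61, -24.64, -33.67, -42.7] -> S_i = -6.58 + -9.03*i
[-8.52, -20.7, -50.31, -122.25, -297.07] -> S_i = -8.52*2.43^i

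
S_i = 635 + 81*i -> [635, 716, 797, 878, 959]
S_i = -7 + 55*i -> [-7, 48, 103, 158, 213]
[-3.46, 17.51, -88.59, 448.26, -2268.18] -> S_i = -3.46*(-5.06)^i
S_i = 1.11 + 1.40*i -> [1.11, 2.51, 3.91, 5.31, 6.71]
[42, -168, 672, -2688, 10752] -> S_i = 42*-4^i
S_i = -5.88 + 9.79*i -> [-5.88, 3.91, 13.7, 23.49, 33.28]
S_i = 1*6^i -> [1, 6, 36, 216, 1296]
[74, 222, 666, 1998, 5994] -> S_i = 74*3^i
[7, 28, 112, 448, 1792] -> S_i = 7*4^i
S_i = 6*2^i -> [6, 12, 24, 48, 96]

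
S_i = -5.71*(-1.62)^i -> [-5.71, 9.25, -14.99, 24.28, -39.33]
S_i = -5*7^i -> [-5, -35, -245, -1715, -12005]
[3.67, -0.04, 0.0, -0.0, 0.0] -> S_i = 3.67*(-0.01)^i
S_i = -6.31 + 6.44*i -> [-6.31, 0.13, 6.57, 13.01, 19.45]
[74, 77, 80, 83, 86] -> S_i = 74 + 3*i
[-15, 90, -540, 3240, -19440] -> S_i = -15*-6^i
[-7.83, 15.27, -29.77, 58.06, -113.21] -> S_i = -7.83*(-1.95)^i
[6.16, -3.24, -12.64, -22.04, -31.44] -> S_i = 6.16 + -9.40*i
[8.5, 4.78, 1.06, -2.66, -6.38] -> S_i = 8.50 + -3.72*i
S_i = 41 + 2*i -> [41, 43, 45, 47, 49]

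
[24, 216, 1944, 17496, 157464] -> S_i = 24*9^i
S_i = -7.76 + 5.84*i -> [-7.76, -1.92, 3.92, 9.76, 15.6]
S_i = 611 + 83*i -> [611, 694, 777, 860, 943]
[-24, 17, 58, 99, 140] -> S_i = -24 + 41*i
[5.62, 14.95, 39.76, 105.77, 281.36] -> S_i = 5.62*2.66^i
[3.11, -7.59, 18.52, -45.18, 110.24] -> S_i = 3.11*(-2.44)^i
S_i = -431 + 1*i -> [-431, -430, -429, -428, -427]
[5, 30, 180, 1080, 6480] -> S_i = 5*6^i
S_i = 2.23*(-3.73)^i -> [2.23, -8.32, 31.03, -115.73, 431.66]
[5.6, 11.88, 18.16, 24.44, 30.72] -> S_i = 5.60 + 6.28*i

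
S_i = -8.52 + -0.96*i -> [-8.52, -9.48, -10.44, -11.4, -12.36]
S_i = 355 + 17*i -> [355, 372, 389, 406, 423]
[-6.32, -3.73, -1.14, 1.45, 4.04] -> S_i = -6.32 + 2.59*i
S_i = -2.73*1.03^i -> [-2.73, -2.81, -2.9, -2.98, -3.07]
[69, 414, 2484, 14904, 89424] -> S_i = 69*6^i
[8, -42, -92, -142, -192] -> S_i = 8 + -50*i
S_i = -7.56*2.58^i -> [-7.56, -19.5, -50.32, -129.83, -334.97]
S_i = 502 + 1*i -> [502, 503, 504, 505, 506]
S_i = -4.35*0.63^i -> [-4.35, -2.74, -1.73, -1.09, -0.69]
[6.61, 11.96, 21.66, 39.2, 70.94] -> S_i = 6.61*1.81^i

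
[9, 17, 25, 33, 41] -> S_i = 9 + 8*i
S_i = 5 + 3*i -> [5, 8, 11, 14, 17]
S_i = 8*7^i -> [8, 56, 392, 2744, 19208]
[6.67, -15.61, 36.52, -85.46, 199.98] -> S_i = 6.67*(-2.34)^i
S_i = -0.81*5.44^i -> [-0.81, -4.41, -23.97, -130.4, -709.38]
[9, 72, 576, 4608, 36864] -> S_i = 9*8^i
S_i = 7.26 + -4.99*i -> [7.26, 2.27, -2.72, -7.71, -12.7]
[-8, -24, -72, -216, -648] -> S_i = -8*3^i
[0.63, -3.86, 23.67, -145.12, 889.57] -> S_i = 0.63*(-6.13)^i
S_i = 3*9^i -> [3, 27, 243, 2187, 19683]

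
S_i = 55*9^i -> [55, 495, 4455, 40095, 360855]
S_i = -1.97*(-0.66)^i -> [-1.97, 1.3, -0.86, 0.57, -0.37]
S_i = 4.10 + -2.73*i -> [4.1, 1.37, -1.36, -4.09, -6.82]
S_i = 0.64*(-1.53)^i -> [0.64, -0.98, 1.5, -2.29, 3.51]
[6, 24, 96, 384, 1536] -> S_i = 6*4^i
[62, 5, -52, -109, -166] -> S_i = 62 + -57*i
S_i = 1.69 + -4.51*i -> [1.69, -2.82, -7.33, -11.84, -16.35]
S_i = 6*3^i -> [6, 18, 54, 162, 486]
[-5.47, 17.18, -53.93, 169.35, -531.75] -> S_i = -5.47*(-3.14)^i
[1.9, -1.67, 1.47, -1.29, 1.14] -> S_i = 1.90*(-0.88)^i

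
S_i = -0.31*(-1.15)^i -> [-0.31, 0.36, -0.41, 0.47, -0.54]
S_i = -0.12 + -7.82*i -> [-0.12, -7.94, -15.76, -23.58, -31.4]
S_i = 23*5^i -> [23, 115, 575, 2875, 14375]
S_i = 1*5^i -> [1, 5, 25, 125, 625]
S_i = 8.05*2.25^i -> [8.05, 18.11, 40.75, 91.69, 206.31]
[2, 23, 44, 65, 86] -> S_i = 2 + 21*i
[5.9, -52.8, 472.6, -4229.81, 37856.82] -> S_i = 5.90*(-8.95)^i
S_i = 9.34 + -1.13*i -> [9.34, 8.21, 7.08, 5.95, 4.82]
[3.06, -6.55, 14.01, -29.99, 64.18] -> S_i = 3.06*(-2.14)^i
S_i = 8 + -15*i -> [8, -7, -22, -37, -52]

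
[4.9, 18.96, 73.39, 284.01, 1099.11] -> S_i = 4.90*3.87^i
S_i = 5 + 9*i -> [5, 14, 23, 32, 41]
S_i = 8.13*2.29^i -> [8.13, 18.62, 42.63, 97.63, 223.58]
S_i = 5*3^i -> [5, 15, 45, 135, 405]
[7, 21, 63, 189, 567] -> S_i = 7*3^i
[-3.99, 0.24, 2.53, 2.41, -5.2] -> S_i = Random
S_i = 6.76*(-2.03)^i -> [6.76, -13.72, 27.86, -56.55, 114.8]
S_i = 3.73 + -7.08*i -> [3.73, -3.35, -10.43, -17.51, -24.59]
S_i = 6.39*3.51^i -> [6.39, 22.43, 78.73, 276.33, 969.91]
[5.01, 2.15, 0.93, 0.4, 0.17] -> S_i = 5.01*0.43^i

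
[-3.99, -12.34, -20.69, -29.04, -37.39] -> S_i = -3.99 + -8.35*i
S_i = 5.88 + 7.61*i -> [5.88, 13.49, 21.1, 28.71, 36.32]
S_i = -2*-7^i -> [-2, 14, -98, 686, -4802]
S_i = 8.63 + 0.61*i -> [8.63, 9.24, 9.85, 10.46, 11.07]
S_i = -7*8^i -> [-7, -56, -448, -3584, -28672]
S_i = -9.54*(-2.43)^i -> [-9.54, 23.18, -56.33, 136.89, -332.64]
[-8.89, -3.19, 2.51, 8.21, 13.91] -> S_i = -8.89 + 5.70*i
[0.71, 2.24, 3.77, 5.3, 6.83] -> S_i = 0.71 + 1.53*i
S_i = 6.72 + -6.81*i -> [6.72, -0.09, -6.9, -13.71, -20.52]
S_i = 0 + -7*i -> [0, -7, -14, -21, -28]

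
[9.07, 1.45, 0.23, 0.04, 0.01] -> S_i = 9.07*0.16^i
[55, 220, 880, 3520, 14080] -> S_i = 55*4^i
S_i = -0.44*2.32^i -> [-0.44, -1.02, -2.37, -5.49, -12.75]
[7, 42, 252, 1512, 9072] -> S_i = 7*6^i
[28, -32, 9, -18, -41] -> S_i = Random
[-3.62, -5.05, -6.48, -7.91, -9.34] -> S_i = -3.62 + -1.43*i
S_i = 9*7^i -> [9, 63, 441, 3087, 21609]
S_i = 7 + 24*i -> [7, 31, 55, 79, 103]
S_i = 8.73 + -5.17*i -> [8.73, 3.56, -1.61, -6.78, -11.95]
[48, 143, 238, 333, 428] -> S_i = 48 + 95*i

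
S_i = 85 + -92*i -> [85, -7, -99, -191, -283]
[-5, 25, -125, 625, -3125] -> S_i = -5*-5^i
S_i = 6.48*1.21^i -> [6.48, 7.84, 9.49, 11.48, 13.89]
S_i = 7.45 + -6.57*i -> [7.45, 0.88, -5.69, -12.26, -18.83]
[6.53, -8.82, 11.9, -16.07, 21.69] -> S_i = 6.53*(-1.35)^i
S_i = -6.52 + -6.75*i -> [-6.52, -13.27, -20.02, -26.77, -33.52]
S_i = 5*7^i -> [5, 35, 245, 1715, 12005]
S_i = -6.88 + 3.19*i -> [-6.88, -3.69, -0.5, 2.69, 5.88]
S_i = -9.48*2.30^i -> [-9.48, -21.8, -50.15, -115.34, -265.29]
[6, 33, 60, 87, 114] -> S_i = 6 + 27*i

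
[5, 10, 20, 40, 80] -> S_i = 5*2^i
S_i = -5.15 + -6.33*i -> [-5.15, -11.48, -17.81, -24.14, -30.47]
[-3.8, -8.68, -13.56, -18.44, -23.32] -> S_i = -3.80 + -4.88*i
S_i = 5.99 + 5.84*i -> [5.99, 11.83, 17.67, 23.51, 29.35]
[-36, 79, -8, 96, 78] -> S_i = Random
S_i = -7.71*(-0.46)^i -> [-7.71, 3.55, -1.63, 0.75, -0.35]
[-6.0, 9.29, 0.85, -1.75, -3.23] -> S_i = Random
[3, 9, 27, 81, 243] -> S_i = 3*3^i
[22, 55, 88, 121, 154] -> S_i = 22 + 33*i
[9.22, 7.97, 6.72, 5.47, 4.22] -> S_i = 9.22 + -1.25*i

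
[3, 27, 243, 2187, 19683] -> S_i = 3*9^i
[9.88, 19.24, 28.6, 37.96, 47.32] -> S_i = 9.88 + 9.36*i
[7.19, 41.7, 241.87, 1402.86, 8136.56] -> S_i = 7.19*5.80^i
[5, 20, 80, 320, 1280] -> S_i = 5*4^i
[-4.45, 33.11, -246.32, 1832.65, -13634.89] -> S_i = -4.45*(-7.44)^i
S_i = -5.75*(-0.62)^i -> [-5.75, 3.56, -2.21, 1.37, -0.85]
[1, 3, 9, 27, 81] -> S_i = 1*3^i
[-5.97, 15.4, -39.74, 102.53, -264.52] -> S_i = -5.97*(-2.58)^i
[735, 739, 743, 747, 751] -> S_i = 735 + 4*i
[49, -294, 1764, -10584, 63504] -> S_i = 49*-6^i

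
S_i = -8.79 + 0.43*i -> [-8.79, -8.36, -7.93, -7.5, -7.07]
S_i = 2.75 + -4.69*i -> [2.75, -1.94, -6.63, -11.32, -16.01]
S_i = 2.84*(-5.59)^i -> [2.84, -15.88, 88.74, -496.08, 2773.1]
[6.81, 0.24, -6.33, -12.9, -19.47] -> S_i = 6.81 + -6.57*i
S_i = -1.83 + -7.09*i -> [-1.83, -8.92, -16.01, -23.1, -30.19]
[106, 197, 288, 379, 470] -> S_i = 106 + 91*i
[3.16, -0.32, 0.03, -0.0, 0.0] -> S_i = 3.16*(-0.10)^i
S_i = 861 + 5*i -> [861, 866, 871, 876, 881]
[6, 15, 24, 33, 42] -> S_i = 6 + 9*i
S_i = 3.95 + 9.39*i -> [3.95, 13.34, 22.73, 32.12, 41.51]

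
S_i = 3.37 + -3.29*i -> [3.37, 0.08, -3.21, -6.5, -9.79]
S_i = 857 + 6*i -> [857, 863, 869, 875, 881]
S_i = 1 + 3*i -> [1, 4, 7, 10, 13]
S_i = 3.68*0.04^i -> [3.68, 0.15, 0.01, 0.0, 0.0]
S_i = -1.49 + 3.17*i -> [-1.49, 1.68, 4.85, 8.02, 11.19]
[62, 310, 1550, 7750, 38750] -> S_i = 62*5^i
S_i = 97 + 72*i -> [97, 169, 241, 313, 385]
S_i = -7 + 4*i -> [-7, -3, 1, 5, 9]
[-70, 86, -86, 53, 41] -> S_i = Random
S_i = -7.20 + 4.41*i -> [-7.2, -2.79, 1.62, 6.03, 10.44]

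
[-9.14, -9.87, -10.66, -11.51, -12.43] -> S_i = -9.14*1.08^i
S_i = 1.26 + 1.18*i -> [1.26, 2.44, 3.62, 4.8, 5.98]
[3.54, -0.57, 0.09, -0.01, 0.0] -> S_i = 3.54*(-0.16)^i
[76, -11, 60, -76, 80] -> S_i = Random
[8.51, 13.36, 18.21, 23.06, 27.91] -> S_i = 8.51 + 4.85*i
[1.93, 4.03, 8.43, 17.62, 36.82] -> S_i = 1.93*2.09^i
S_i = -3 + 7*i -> [-3, 4, 11, 18, 25]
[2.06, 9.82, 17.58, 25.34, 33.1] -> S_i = 2.06 + 7.76*i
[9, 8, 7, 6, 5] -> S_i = 9 + -1*i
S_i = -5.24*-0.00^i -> [-5.24, 0.0, -0.0, 0.0, -0.0]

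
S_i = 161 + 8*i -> [161, 169, 177, 185, 193]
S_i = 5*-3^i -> [5, -15, 45, -135, 405]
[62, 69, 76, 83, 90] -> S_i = 62 + 7*i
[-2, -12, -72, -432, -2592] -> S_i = -2*6^i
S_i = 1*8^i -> [1, 8, 64, 512, 4096]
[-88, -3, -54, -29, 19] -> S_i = Random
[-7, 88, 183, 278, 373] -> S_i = -7 + 95*i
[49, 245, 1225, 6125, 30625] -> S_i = 49*5^i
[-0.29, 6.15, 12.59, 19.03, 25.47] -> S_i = -0.29 + 6.44*i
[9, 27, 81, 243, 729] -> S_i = 9*3^i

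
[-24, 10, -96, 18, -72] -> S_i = Random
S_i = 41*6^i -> [41, 246, 1476, 8856, 53136]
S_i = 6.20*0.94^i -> [6.2, 5.83, 5.48, 5.15, 4.84]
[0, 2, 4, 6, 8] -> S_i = 0 + 2*i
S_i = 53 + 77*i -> [53, 130, 207, 284, 361]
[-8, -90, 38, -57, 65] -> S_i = Random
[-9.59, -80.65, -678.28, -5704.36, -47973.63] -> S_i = -9.59*8.41^i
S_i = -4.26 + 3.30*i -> [-4.26, -0.96, 2.34, 5.64, 8.94]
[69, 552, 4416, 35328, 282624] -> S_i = 69*8^i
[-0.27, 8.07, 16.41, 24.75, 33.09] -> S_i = -0.27 + 8.34*i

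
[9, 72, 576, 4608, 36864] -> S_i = 9*8^i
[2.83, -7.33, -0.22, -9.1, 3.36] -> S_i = Random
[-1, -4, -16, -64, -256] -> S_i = -1*4^i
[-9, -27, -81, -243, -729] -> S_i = -9*3^i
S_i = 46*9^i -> [46, 414, 3726, 33534, 301806]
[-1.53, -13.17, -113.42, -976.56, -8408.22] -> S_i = -1.53*8.61^i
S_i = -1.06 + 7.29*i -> [-1.06, 6.23, 13.52, 20.81, 28.1]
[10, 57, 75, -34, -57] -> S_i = Random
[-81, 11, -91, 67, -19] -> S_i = Random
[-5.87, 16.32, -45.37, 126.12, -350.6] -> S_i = -5.87*(-2.78)^i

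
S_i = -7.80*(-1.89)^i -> [-7.8, 14.74, -27.86, 52.66, -99.53]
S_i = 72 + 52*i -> [72, 124, 176, 228, 280]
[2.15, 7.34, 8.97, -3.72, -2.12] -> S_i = Random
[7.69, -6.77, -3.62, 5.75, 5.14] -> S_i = Random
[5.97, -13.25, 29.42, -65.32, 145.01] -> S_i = 5.97*(-2.22)^i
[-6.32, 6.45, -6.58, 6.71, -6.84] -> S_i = -6.32*(-1.02)^i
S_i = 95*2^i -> [95, 190, 380, 760, 1520]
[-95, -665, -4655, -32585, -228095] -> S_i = -95*7^i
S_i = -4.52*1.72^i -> [-4.52, -7.77, -13.37, -23.0, -39.56]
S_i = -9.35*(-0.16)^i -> [-9.35, 1.5, -0.24, 0.04, -0.01]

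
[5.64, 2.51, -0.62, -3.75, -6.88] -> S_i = 5.64 + -3.13*i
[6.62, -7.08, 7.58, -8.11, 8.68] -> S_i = 6.62*(-1.07)^i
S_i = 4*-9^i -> [4, -36, 324, -2916, 26244]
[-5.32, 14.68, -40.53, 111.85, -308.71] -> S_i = -5.32*(-2.76)^i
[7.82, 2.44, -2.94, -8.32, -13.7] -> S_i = 7.82 + -5.38*i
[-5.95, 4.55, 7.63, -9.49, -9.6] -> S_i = Random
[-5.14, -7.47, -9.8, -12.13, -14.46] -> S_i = -5.14 + -2.33*i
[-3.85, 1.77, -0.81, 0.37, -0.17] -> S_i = -3.85*(-0.46)^i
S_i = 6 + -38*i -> [6, -32, -70, -108, -146]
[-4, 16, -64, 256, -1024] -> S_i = -4*-4^i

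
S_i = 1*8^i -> [1, 8, 64, 512, 4096]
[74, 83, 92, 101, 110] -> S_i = 74 + 9*i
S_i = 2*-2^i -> [2, -4, 8, -16, 32]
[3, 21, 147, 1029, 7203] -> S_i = 3*7^i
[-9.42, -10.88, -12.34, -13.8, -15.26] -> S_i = -9.42 + -1.46*i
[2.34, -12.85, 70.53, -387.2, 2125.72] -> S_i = 2.34*(-5.49)^i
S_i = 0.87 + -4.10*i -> [0.87, -3.23, -7.33, -11.43, -15.53]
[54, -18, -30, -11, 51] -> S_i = Random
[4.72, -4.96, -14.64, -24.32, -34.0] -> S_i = 4.72 + -9.68*i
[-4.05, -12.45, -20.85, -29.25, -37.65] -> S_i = -4.05 + -8.40*i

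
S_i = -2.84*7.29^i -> [-2.84, -20.7, -150.93, -1100.27, -8021.0]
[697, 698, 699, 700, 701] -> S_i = 697 + 1*i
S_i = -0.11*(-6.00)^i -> [-0.11, 0.66, -3.96, 23.76, -142.56]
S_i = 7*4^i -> [7, 28, 112, 448, 1792]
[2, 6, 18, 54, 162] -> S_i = 2*3^i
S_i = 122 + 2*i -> [122, 124, 126, 128, 130]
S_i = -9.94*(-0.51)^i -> [-9.94, 5.07, -2.59, 1.32, -0.67]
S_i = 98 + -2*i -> [98, 96, 94, 92, 90]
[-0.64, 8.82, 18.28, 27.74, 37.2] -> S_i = -0.64 + 9.46*i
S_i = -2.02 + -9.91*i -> [-2.02, -11.93, -21.84, -31.75, -41.66]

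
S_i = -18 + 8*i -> [-18, -10, -2, 6, 14]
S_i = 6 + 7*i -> [6, 13, 20, 27, 34]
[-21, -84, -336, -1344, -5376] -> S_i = -21*4^i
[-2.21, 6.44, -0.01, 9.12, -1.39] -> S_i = Random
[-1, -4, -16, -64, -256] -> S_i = -1*4^i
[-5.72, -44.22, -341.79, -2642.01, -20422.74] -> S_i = -5.72*7.73^i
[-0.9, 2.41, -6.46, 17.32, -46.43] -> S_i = -0.90*(-2.68)^i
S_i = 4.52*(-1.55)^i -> [4.52, -7.01, 10.86, -16.83, 26.09]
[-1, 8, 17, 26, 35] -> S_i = -1 + 9*i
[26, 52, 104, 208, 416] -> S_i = 26*2^i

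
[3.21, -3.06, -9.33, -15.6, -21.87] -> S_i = 3.21 + -6.27*i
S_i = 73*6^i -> [73, 438, 2628, 15768, 94608]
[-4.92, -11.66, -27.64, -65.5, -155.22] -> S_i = -4.92*2.37^i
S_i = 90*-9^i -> [90, -810, 7290, -65610, 590490]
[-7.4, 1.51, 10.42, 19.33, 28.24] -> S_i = -7.40 + 8.91*i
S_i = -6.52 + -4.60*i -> [-6.52, -11.12, -15.72, -20.32, -24.92]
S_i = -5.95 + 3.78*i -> [-5.95, -2.17, 1.61, 5.39, 9.17]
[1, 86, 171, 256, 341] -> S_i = 1 + 85*i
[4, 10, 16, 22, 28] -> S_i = 4 + 6*i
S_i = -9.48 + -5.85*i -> [-9.48, -15.33, -21.18, -27.03, -32.88]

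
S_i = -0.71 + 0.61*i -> [-0.71, -0.1, 0.51, 1.12, 1.73]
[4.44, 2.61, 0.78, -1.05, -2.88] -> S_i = 4.44 + -1.83*i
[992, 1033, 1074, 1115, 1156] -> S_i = 992 + 41*i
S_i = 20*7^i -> [20, 140, 980, 6860, 48020]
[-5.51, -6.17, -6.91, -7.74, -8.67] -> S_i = -5.51*1.12^i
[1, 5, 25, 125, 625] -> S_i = 1*5^i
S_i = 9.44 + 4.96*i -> [9.44, 14.4, 19.36, 24.32, 29.28]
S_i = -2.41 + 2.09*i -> [-2.41, -0.32, 1.77, 3.86, 5.95]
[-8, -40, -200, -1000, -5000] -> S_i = -8*5^i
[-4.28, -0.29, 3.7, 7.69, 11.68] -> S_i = -4.28 + 3.99*i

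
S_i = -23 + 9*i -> [-23, -14, -5, 4, 13]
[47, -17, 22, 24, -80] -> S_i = Random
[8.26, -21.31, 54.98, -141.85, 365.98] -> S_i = 8.26*(-2.58)^i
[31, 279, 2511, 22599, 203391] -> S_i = 31*9^i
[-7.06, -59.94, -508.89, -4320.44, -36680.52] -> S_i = -7.06*8.49^i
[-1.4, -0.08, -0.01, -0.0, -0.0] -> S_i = -1.40*0.06^i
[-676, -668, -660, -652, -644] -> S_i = -676 + 8*i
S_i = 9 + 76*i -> [9, 85, 161, 237, 313]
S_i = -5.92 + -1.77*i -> [-5.92, -7.69, -9.46, -11.23, -13.0]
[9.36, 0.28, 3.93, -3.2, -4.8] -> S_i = Random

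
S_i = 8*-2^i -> [8, -16, 32, -64, 128]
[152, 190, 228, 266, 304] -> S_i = 152 + 38*i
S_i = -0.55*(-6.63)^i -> [-0.55, 3.65, -24.18, 160.29, -1062.71]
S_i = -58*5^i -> [-58, -290, -1450, -7250, -36250]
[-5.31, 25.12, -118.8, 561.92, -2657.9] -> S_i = -5.31*(-4.73)^i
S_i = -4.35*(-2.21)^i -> [-4.35, 9.61, -21.25, 46.95, -103.77]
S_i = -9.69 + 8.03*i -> [-9.69, -1.66, 6.37, 14.4, 22.43]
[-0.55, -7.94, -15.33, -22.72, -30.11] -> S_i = -0.55 + -7.39*i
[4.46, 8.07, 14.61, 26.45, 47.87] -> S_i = 4.46*1.81^i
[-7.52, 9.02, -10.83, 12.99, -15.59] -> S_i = -7.52*(-1.20)^i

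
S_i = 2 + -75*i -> [2, -73, -148, -223, -298]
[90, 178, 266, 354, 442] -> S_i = 90 + 88*i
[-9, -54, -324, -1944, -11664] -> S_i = -9*6^i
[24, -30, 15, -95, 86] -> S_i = Random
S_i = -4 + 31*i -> [-4, 27, 58, 89, 120]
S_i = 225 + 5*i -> [225, 230, 235, 240, 245]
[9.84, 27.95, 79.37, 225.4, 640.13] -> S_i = 9.84*2.84^i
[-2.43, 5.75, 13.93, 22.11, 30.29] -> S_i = -2.43 + 8.18*i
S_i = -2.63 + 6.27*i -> [-2.63, 3.64, 9.91, 16.18, 22.45]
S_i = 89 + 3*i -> [89, 92, 95, 98, 101]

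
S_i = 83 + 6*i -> [83, 89, 95, 101, 107]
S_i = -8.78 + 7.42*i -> [-8.78, -1.36, 6.06, 13.48, 20.9]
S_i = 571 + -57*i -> [571, 514, 457, 400, 343]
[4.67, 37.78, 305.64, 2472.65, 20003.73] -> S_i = 4.67*8.09^i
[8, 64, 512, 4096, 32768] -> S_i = 8*8^i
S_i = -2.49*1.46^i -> [-2.49, -3.64, -5.31, -7.75, -11.31]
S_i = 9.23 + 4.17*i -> [9.23, 13.4, 17.57, 21.74, 25.91]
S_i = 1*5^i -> [1, 5, 25, 125, 625]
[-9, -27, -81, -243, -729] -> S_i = -9*3^i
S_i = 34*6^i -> [34, 204, 1224, 7344, 44064]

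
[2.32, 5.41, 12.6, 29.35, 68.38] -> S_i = 2.32*2.33^i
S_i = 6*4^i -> [6, 24, 96, 384, 1536]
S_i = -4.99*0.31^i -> [-4.99, -1.55, -0.48, -0.15, -0.05]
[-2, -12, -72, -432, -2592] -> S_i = -2*6^i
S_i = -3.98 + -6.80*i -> [-3.98, -10.78, -17.58, -24.38, -31.18]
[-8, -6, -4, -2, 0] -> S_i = -8 + 2*i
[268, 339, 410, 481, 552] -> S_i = 268 + 71*i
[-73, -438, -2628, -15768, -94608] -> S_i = -73*6^i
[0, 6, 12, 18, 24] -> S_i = 0 + 6*i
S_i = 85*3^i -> [85, 255, 765, 2295, 6885]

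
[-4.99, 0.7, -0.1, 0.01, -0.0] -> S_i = -4.99*(-0.14)^i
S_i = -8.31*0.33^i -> [-8.31, -2.74, -0.9, -0.3, -0.1]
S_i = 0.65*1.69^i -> [0.65, 1.1, 1.86, 3.14, 5.3]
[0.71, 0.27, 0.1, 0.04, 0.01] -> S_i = 0.71*0.38^i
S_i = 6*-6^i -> [6, -36, 216, -1296, 7776]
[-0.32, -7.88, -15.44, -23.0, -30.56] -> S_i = -0.32 + -7.56*i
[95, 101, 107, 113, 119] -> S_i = 95 + 6*i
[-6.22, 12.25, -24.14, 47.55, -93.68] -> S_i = -6.22*(-1.97)^i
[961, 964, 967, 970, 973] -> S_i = 961 + 3*i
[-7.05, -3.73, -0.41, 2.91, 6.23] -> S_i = -7.05 + 3.32*i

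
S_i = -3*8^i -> [-3, -24, -192, -1536, -12288]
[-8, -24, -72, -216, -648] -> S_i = -8*3^i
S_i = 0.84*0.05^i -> [0.84, 0.04, 0.0, 0.0, 0.0]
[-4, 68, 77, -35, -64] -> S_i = Random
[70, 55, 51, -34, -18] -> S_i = Random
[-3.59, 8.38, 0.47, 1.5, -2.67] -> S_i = Random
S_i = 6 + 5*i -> [6, 11, 16, 21, 26]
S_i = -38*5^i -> [-38, -190, -950, -4750, -23750]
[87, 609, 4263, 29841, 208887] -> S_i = 87*7^i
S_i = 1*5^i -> [1, 5, 25, 125, 625]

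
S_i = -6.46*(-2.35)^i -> [-6.46, 15.18, -35.68, 83.84, -197.02]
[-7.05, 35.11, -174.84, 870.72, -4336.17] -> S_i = -7.05*(-4.98)^i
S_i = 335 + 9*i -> [335, 344, 353, 362, 371]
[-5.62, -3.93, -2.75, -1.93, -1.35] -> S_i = -5.62*0.70^i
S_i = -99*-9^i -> [-99, 891, -8019, 72171, -649539]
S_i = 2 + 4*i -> [2, 6, 10, 14, 18]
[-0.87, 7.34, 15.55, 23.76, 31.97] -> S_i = -0.87 + 8.21*i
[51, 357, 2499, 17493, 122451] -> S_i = 51*7^i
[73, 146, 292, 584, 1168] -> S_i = 73*2^i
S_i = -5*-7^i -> [-5, 35, -245, 1715, -12005]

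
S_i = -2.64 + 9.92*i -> [-2.64, 7.28, 17.2, 27.12, 37.04]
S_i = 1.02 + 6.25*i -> [1.02, 7.27, 13.52, 19.77, 26.02]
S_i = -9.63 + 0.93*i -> [-9.63, -8.7, -7.77, -6.84, -5.91]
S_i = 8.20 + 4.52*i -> [8.2, 12.72, 17.24, 21.76, 26.28]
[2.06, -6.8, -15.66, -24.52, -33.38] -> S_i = 2.06 + -8.86*i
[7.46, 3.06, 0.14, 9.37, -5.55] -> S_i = Random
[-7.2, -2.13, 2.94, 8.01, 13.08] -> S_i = -7.20 + 5.07*i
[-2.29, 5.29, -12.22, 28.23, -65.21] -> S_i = -2.29*(-2.31)^i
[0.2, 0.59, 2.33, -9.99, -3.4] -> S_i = Random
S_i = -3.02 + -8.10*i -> [-3.02, -11.12, -19.22, -27.32, -35.42]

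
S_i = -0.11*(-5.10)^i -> [-0.11, 0.56, -2.86, 14.59, -74.42]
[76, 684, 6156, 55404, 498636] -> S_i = 76*9^i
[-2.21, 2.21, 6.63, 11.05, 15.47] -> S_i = -2.21 + 4.42*i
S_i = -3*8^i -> [-3, -24, -192, -1536, -12288]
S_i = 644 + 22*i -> [644, 666, 688, 710, 732]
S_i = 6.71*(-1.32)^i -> [6.71, -8.86, 11.69, -15.43, 20.37]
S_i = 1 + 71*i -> [1, 72, 143, 214, 285]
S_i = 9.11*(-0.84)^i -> [9.11, -7.65, 6.43, -5.4, 4.54]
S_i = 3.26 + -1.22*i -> [3.26, 2.04, 0.82, -0.4, -1.62]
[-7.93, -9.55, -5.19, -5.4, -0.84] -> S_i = Random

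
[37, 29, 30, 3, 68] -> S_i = Random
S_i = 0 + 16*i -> [0, 16, 32, 48, 64]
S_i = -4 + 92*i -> [-4, 88, 180, 272, 364]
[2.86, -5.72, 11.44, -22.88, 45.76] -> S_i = 2.86*(-2.00)^i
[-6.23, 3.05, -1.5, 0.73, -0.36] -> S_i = -6.23*(-0.49)^i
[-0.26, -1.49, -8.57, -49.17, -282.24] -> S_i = -0.26*5.74^i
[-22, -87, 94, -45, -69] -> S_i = Random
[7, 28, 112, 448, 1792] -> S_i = 7*4^i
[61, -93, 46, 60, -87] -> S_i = Random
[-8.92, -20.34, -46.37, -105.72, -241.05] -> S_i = -8.92*2.28^i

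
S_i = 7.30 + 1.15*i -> [7.3, 8.45, 9.6, 10.75, 11.9]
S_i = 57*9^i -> [57, 513, 4617, 41553, 373977]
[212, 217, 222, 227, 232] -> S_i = 212 + 5*i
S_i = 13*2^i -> [13, 26, 52, 104, 208]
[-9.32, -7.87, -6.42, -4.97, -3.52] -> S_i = -9.32 + 1.45*i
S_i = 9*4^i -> [9, 36, 144, 576, 2304]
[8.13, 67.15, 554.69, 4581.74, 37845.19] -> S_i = 8.13*8.26^i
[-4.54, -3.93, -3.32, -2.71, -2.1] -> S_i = -4.54 + 0.61*i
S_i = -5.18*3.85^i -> [-5.18, -19.94, -76.78, -295.61, -1138.08]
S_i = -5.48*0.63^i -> [-5.48, -3.45, -2.18, -1.37, -0.86]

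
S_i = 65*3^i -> [65, 195, 585, 1755, 5265]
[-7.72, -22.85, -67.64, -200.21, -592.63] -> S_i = -7.72*2.96^i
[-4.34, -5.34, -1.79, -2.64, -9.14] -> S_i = Random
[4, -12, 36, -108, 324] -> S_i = 4*-3^i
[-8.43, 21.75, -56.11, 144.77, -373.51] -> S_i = -8.43*(-2.58)^i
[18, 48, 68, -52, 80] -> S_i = Random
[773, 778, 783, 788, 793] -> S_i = 773 + 5*i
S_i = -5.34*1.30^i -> [-5.34, -6.94, -9.02, -11.73, -15.25]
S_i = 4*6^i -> [4, 24, 144, 864, 5184]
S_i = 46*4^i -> [46, 184, 736, 2944, 11776]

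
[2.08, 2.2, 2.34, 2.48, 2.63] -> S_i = 2.08*1.06^i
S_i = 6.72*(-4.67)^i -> [6.72, -31.38, 146.56, -684.42, 3196.22]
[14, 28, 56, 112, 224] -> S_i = 14*2^i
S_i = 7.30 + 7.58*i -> [7.3, 14.88, 22.46, 30.04, 37.62]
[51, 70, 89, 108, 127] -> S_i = 51 + 19*i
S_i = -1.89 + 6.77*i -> [-1.89, 4.88, 11.65, 18.42, 25.19]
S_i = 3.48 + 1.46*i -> [3.48, 4.94, 6.4, 7.86, 9.32]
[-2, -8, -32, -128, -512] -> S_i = -2*4^i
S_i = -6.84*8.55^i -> [-6.84, -58.48, -500.02, -4275.18, -36552.79]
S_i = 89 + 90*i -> [89, 179, 269, 359, 449]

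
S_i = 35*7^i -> [35, 245, 1715, 12005, 84035]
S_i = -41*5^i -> [-41, -205, -1025, -5125, -25625]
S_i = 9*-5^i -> [9, -45, 225, -1125, 5625]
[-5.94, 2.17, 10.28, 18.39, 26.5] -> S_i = -5.94 + 8.11*i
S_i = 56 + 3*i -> [56, 59, 62, 65, 68]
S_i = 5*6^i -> [5, 30, 180, 1080, 6480]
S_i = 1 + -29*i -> [1, -28, -57, -86, -115]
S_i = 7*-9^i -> [7, -63, 567, -5103, 45927]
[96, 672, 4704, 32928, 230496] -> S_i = 96*7^i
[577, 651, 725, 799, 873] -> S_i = 577 + 74*i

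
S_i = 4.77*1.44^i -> [4.77, 6.87, 9.89, 14.24, 20.51]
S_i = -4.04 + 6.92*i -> [-4.04, 2.88, 9.8, 16.72, 23.64]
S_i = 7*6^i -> [7, 42, 252, 1512, 9072]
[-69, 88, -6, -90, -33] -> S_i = Random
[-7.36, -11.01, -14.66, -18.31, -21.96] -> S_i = -7.36 + -3.65*i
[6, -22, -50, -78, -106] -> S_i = 6 + -28*i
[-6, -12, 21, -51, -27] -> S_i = Random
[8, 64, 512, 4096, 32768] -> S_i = 8*8^i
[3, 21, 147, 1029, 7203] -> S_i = 3*7^i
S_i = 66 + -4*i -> [66, 62, 58, 54, 50]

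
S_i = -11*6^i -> [-11, -66, -396, -2376, -14256]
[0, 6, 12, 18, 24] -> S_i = 0 + 6*i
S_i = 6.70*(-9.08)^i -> [6.7, -60.84, 552.39, -5015.71, 45542.64]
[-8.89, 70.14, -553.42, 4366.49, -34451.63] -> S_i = -8.89*(-7.89)^i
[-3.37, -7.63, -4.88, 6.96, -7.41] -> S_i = Random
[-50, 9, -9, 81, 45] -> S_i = Random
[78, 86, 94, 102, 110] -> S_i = 78 + 8*i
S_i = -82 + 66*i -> [-82, -16, 50, 116, 182]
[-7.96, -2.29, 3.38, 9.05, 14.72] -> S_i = -7.96 + 5.67*i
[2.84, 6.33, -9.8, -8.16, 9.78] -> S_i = Random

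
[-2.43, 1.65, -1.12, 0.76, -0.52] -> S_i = -2.43*(-0.68)^i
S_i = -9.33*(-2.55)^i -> [-9.33, 23.79, -60.67, 154.7, -394.5]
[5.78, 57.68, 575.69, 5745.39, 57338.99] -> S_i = 5.78*9.98^i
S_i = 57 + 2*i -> [57, 59, 61, 63, 65]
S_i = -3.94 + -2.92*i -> [-3.94, -6.86, -9.78, -12.7, -15.62]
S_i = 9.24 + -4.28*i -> [9.24, 4.96, 0.68, -3.6, -7.88]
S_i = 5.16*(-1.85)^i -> [5.16, -9.55, 17.66, -32.67, 60.44]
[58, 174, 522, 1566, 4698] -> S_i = 58*3^i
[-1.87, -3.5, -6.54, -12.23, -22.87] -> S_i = -1.87*1.87^i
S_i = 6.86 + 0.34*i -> [6.86, 7.2, 7.54, 7.88, 8.22]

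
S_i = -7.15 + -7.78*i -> [-7.15, -14.93, -22.71, -30.49, -38.27]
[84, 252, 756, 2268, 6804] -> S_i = 84*3^i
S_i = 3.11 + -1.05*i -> [3.11, 2.06, 1.01, -0.04, -1.09]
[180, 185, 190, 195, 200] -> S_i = 180 + 5*i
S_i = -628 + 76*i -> [-628, -552, -476, -400, -324]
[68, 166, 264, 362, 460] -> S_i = 68 + 98*i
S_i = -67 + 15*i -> [-67, -52, -37, -22, -7]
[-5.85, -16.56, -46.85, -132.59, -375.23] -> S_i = -5.85*2.83^i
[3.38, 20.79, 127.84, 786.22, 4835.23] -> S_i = 3.38*6.15^i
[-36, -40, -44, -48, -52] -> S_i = -36 + -4*i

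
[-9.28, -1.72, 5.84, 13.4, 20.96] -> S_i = -9.28 + 7.56*i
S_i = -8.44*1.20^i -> [-8.44, -10.13, -12.15, -14.58, -17.5]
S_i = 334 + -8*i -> [334, 326, 318, 310, 302]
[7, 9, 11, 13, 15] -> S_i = 7 + 2*i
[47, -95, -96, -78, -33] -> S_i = Random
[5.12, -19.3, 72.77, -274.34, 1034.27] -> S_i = 5.12*(-3.77)^i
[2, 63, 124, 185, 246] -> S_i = 2 + 61*i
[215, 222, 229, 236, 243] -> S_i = 215 + 7*i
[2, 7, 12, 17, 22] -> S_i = 2 + 5*i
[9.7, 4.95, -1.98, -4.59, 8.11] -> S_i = Random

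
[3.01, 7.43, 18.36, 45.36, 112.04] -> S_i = 3.01*2.47^i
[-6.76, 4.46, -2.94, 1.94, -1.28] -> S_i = -6.76*(-0.66)^i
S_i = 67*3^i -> [67, 201, 603, 1809, 5427]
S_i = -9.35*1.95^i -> [-9.35, -18.23, -35.55, -69.33, -135.19]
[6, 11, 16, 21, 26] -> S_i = 6 + 5*i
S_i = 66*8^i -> [66, 528, 4224, 33792, 270336]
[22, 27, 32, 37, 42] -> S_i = 22 + 5*i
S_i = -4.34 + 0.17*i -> [-4.34, -4.17, -4.0, -3.83, -3.66]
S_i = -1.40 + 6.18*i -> [-1.4, 4.78, 10.96, 17.14, 23.32]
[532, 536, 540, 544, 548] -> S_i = 532 + 4*i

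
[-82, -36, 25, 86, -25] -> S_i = Random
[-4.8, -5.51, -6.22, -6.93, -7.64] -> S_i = -4.80 + -0.71*i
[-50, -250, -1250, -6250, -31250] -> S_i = -50*5^i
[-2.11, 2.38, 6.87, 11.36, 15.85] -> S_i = -2.11 + 4.49*i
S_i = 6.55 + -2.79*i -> [6.55, 3.76, 0.97, -1.82, -4.61]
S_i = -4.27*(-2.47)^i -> [-4.27, 10.55, -26.05, 64.35, -158.93]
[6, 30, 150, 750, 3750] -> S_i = 6*5^i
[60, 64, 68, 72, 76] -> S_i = 60 + 4*i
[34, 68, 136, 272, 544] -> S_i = 34*2^i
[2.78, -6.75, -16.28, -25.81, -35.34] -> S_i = 2.78 + -9.53*i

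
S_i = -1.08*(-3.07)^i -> [-1.08, 3.32, -10.18, 31.25, -95.94]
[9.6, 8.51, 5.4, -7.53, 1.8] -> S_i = Random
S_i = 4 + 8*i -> [4, 12, 20, 28, 36]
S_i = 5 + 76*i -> [5, 81, 157, 233, 309]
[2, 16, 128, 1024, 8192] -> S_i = 2*8^i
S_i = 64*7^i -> [64, 448, 3136, 21952, 153664]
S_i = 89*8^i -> [89, 712, 5696, 45568, 364544]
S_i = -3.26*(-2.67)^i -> [-3.26, 8.7, -23.24, 62.05, -165.68]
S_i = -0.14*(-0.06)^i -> [-0.14, 0.01, -0.0, 0.0, -0.0]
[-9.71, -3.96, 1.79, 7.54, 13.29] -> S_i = -9.71 + 5.75*i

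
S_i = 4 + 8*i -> [4, 12, 20, 28, 36]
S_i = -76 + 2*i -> [-76, -74, -72, -70, -68]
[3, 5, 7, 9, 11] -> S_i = 3 + 2*i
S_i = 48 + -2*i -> [48, 46, 44, 42, 40]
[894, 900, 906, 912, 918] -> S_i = 894 + 6*i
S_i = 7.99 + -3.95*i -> [7.99, 4.04, 0.09, -3.86, -7.81]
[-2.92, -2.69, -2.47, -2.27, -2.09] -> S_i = -2.92*0.92^i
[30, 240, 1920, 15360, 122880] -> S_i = 30*8^i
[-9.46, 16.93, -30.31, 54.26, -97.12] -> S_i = -9.46*(-1.79)^i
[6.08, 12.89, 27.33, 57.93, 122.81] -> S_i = 6.08*2.12^i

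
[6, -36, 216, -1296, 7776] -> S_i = 6*-6^i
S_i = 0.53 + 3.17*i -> [0.53, 3.7, 6.87, 10.04, 13.21]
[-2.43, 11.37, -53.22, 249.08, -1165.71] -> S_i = -2.43*(-4.68)^i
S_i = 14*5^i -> [14, 70, 350, 1750, 8750]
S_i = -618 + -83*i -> [-618, -701, -784, -867, -950]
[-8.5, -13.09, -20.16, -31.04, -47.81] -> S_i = -8.50*1.54^i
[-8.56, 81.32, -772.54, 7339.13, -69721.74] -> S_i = -8.56*(-9.50)^i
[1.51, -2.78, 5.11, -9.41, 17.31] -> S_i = 1.51*(-1.84)^i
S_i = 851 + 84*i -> [851, 935, 1019, 1103, 1187]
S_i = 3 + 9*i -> [3, 12, 21, 30, 39]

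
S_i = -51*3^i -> [-51, -153, -459, -1377, -4131]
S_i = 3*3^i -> [3, 9, 27, 81, 243]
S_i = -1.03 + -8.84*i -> [-1.03, -9.87, -18.71, -27.55, -36.39]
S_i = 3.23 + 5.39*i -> [3.23, 8.62, 14.01, 19.4, 24.79]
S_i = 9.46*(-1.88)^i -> [9.46, -17.78, 33.44, -62.86, 118.17]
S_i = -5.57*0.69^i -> [-5.57, -3.84, -2.65, -1.83, -1.26]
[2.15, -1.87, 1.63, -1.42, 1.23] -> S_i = 2.15*(-0.87)^i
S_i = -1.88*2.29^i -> [-1.88, -4.31, -9.86, -22.58, -51.7]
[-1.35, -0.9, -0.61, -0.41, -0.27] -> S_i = -1.35*0.67^i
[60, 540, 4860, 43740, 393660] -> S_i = 60*9^i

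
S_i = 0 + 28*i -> [0, 28, 56, 84, 112]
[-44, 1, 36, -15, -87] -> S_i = Random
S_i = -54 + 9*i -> [-54, -45, -36, -27, -18]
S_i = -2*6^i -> [-2, -12, -72, -432, -2592]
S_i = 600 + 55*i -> [600, 655, 710, 765, 820]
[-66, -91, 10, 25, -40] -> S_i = Random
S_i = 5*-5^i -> [5, -25, 125, -625, 3125]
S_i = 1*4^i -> [1, 4, 16, 64, 256]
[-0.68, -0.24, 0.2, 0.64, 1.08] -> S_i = -0.68 + 0.44*i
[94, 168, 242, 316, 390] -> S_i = 94 + 74*i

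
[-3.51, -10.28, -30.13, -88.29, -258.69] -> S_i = -3.51*2.93^i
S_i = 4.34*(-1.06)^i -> [4.34, -4.6, 4.88, -5.17, 5.48]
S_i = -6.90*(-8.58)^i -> [-6.9, 59.2, -507.95, 4358.24, -37393.68]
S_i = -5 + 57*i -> [-5, 52, 109, 166, 223]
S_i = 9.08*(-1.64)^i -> [9.08, -14.89, 24.42, -40.05, 65.68]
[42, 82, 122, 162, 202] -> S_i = 42 + 40*i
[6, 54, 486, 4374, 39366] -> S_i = 6*9^i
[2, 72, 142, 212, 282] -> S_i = 2 + 70*i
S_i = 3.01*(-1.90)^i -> [3.01, -5.72, 10.87, -20.65, 39.23]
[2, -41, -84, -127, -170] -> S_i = 2 + -43*i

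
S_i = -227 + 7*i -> [-227, -220, -213, -206, -199]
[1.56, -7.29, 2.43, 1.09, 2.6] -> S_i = Random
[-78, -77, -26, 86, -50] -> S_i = Random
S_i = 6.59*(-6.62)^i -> [6.59, -43.63, 288.8, -1911.87, 12656.61]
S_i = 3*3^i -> [3, 9, 27, 81, 243]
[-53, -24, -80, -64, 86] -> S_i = Random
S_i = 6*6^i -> [6, 36, 216, 1296, 7776]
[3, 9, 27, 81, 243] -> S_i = 3*3^i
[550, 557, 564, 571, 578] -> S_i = 550 + 7*i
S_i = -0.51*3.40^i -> [-0.51, -1.73, -5.9, -20.05, -68.15]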